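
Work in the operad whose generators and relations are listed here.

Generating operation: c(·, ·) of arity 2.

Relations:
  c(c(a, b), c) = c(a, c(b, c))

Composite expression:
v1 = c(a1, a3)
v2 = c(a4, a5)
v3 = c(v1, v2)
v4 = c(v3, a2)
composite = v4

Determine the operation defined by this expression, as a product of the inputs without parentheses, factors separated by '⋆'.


a1 ⋆ a3 ⋆ a4 ⋆ a5 ⋆ a2


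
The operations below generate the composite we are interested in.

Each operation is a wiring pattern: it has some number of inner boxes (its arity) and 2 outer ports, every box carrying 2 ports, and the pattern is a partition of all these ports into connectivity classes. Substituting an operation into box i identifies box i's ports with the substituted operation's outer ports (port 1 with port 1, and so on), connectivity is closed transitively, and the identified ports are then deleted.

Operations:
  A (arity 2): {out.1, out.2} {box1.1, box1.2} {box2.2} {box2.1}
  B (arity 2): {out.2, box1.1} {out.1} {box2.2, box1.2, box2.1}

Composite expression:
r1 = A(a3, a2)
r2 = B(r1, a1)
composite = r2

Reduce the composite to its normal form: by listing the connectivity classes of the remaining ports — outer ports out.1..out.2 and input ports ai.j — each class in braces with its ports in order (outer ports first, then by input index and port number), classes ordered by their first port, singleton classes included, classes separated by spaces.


Substituting into B glues patterns; closure does the rest.
through A, on inputs (a3, a2): {out.1, out.2} {a2.1} {a2.2} {a3.1, a3.2} (out.j = stage outer ports)
through B, on inputs (a3, a2, a1): {out.1} {out.2, a1.1, a1.2} {a2.1} {a2.2} {a3.1, a3.2} (out.j = stage outer ports)

{out.1} {out.2, a1.1, a1.2} {a2.1} {a2.2} {a3.1, a3.2}


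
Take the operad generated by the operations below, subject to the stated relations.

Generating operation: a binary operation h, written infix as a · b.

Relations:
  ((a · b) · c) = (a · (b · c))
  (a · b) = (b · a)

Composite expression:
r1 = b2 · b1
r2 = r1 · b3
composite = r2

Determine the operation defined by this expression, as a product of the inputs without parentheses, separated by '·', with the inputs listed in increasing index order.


b1 · b2 · b3

Any arrangement under h is one operation, so sort the b-inputs.
(b2 · b1) reduces to b2 · b1
((b2 · b1) · b3) reduces to b2 · b1 · b3
putting the inputs in ascending order: b1 · b2 · b3


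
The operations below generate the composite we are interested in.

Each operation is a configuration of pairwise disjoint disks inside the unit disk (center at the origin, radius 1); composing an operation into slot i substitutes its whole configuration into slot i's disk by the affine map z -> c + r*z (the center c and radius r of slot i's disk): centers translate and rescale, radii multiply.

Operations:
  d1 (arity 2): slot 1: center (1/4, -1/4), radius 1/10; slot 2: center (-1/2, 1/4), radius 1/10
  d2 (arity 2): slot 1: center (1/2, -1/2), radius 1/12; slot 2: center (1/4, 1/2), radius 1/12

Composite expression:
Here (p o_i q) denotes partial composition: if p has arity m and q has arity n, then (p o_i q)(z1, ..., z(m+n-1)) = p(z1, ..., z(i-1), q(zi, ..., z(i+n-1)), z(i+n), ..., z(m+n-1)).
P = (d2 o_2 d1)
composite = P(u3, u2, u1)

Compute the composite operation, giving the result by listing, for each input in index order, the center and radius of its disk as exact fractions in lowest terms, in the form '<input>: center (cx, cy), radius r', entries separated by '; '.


Affine substitution under d2: radii multiply and u-centers shift.
u3: after 1 affine step, its disk has center (1/2, -1/2), radius 1/12
u2: after 2 affine steps, its disk has center (13/48, 23/48), radius 1/120
u1: after 2 affine steps, its disk has center (5/24, 25/48), radius 1/120

u1: center (5/24, 25/48), radius 1/120; u2: center (13/48, 23/48), radius 1/120; u3: center (1/2, -1/2), radius 1/12


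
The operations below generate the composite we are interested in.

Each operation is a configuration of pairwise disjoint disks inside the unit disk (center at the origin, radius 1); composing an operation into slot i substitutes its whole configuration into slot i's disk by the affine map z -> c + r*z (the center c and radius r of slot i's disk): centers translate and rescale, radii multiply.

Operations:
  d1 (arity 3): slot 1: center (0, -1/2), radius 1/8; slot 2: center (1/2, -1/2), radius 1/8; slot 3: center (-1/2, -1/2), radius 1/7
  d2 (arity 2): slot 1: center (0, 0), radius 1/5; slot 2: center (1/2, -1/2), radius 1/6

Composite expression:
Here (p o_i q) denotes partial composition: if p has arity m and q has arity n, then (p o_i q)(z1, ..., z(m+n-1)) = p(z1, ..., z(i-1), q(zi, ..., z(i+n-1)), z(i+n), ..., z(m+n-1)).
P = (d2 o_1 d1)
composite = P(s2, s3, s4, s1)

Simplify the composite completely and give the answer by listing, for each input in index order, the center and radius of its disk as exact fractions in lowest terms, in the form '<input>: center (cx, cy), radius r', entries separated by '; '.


s1: center (1/2, -1/2), radius 1/6; s2: center (0, -1/10), radius 1/40; s3: center (1/10, -1/10), radius 1/40; s4: center (-1/10, -1/10), radius 1/35

Nesting under d2 composes maps z -> c + r*z down each s-path.
tracing s2 down its 2-map path: center (0, -1/10), radius 1/40
tracing s3 down its 2-map path: center (1/10, -1/10), radius 1/40
tracing s4 down its 2-map path: center (-1/10, -1/10), radius 1/35
tracing s1 down its 1-map path: center (1/2, -1/2), radius 1/6


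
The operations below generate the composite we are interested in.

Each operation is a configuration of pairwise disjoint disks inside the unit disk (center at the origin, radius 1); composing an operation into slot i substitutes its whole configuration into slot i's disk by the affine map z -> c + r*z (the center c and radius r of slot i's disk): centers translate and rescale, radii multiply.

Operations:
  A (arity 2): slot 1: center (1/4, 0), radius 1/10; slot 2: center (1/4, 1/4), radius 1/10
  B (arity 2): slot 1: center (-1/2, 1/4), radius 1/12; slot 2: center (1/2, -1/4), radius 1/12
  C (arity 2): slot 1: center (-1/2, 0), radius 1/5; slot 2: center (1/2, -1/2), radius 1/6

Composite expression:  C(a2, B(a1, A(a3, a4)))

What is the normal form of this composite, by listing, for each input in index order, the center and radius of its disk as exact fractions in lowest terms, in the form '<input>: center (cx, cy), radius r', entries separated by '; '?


Affine substitution under C: radii multiply and a-centers shift.
for a2, the 1-step affine chain lands on center (-1/2, 0), radius 1/5
for a1, the 2-step affine chain lands on center (5/12, -11/24), radius 1/72
for a3, the 3-step affine chain lands on center (169/288, -13/24), radius 1/720
for a4, the 3-step affine chain lands on center (169/288, -155/288), radius 1/720

a1: center (5/12, -11/24), radius 1/72; a2: center (-1/2, 0), radius 1/5; a3: center (169/288, -13/24), radius 1/720; a4: center (169/288, -155/288), radius 1/720


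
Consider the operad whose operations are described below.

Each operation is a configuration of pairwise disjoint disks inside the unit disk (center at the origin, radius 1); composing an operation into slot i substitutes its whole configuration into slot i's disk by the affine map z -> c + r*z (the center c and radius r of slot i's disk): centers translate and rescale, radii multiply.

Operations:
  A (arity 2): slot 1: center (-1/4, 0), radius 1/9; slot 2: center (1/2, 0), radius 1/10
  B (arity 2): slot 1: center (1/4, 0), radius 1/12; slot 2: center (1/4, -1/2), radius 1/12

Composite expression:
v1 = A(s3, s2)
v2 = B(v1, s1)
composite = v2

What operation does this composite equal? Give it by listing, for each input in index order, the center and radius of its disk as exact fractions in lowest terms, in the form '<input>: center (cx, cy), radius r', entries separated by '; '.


s1: center (1/4, -1/2), radius 1/12; s2: center (7/24, 0), radius 1/120; s3: center (11/48, 0), radius 1/108


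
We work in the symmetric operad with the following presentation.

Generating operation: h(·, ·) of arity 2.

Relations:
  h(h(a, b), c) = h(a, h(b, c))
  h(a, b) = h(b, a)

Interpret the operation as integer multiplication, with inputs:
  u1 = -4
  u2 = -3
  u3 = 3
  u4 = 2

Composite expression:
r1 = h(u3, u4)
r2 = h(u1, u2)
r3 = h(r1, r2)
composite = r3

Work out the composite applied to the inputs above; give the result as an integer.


h(u3, u4) = 6
h(u1, u2) = 12
h(h(u3, u4), h(u1, u2)) = 72

72


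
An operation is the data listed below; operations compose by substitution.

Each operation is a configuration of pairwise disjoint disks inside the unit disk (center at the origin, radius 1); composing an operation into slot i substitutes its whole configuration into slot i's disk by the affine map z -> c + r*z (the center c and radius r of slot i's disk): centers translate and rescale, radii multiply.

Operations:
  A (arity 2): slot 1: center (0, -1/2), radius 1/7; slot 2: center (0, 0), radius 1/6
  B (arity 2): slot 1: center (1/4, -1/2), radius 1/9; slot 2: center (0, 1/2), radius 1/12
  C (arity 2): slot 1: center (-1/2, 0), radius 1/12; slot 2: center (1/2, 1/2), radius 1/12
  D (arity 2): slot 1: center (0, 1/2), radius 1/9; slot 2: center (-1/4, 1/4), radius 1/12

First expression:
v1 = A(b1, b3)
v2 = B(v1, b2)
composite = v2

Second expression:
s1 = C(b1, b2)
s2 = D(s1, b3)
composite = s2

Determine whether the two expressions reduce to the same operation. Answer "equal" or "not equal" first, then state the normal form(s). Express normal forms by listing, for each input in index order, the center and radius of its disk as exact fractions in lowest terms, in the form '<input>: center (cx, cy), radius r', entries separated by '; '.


Reducing the first expression gives b1: center (1/4, -5/9), radius 1/63; b2: center (0, 1/2), radius 1/12; b3: center (1/4, -1/2), radius 1/54
Reducing the second expression gives b1: center (-1/18, 1/2), radius 1/108; b2: center (1/18, 5/9), radius 1/108; b3: center (-1/4, 1/4), radius 1/12
The forms do not match — not equal.

not equal; first: b1: center (1/4, -5/9), radius 1/63; b2: center (0, 1/2), radius 1/12; b3: center (1/4, -1/2), radius 1/54; second: b1: center (-1/18, 1/2), radius 1/108; b2: center (1/18, 5/9), radius 1/108; b3: center (-1/4, 1/4), radius 1/12


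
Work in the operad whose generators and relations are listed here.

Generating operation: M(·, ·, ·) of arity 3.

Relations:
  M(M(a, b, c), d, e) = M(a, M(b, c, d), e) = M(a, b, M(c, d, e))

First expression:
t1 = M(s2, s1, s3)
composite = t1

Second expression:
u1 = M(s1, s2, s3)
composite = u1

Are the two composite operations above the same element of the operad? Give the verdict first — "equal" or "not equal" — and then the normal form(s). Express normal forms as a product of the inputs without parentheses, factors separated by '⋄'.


not equal; first: s2 ⋄ s1 ⋄ s3; second: s1 ⋄ s2 ⋄ s3

The first composite normalizes to s2 ⋄ s1 ⋄ s3
The second composite normalizes to s1 ⋄ s2 ⋄ s3
Different reductions; not equal.


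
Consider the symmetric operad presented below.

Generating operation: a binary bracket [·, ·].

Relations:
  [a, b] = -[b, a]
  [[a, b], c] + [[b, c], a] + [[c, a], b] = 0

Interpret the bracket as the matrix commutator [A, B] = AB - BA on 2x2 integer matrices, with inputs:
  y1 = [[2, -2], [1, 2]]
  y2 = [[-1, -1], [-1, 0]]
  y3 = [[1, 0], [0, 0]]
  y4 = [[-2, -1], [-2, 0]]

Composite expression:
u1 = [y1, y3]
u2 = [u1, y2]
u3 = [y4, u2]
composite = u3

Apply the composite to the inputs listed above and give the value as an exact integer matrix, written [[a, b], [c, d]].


[[5, -6], [2, -5]]

[y1, y3] = [[0, 2], [1, 0]]
[[y1, y3], y2] = [[-1, 2], [-1, 1]]
[y4, [[y1, y3], y2]] = [[5, -6], [2, -5]]


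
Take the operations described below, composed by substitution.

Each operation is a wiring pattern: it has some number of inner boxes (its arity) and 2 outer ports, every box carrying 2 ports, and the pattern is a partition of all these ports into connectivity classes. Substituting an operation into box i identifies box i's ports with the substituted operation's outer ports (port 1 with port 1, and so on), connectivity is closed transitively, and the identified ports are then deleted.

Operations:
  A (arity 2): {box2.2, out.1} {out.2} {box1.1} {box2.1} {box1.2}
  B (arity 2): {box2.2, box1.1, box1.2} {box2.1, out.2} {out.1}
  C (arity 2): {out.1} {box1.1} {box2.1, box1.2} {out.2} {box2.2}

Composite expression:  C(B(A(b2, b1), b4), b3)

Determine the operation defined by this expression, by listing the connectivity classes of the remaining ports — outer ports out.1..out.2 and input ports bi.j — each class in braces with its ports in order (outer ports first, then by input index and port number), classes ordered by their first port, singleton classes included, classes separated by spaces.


{out.1} {out.2} {b1.1} {b1.2, b4.2} {b2.1} {b2.2} {b3.1, b4.1} {b3.2}

Two ports join when wires chain via C-identified ports.
composing A on (b2, b1), with out.j its own outer ports: {out.1, b1.2} {out.2} {b1.1} {b2.1} {b2.2}
composing B on (b2, b1, b4), with out.j its own outer ports: {out.1} {out.2, b4.1} {b1.1} {b1.2, b4.2} {b2.1} {b2.2}
composing C on (b2, b1, b4, b3), with out.j its own outer ports: {out.1} {out.2} {b1.1} {b1.2, b4.2} {b2.1} {b2.2} {b3.1, b4.1} {b3.2}


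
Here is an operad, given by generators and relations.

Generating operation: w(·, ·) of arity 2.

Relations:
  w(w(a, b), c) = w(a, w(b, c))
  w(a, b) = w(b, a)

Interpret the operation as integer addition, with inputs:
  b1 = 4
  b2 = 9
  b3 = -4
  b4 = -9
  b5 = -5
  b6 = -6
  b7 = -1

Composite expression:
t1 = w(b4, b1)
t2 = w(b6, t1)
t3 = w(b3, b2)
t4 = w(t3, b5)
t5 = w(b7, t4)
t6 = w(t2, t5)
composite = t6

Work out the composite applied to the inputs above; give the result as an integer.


-12

w(b4, b1) = -5
w(b6, w(b4, b1)) = -11
w(b3, b2) = 5
w(w(b3, b2), b5) = 0
w(b7, w(w(b3, b2), b5)) = -1
w(w(b6, w(b4, b1)), w(b7, w(w(b3, b2), b5))) = -12


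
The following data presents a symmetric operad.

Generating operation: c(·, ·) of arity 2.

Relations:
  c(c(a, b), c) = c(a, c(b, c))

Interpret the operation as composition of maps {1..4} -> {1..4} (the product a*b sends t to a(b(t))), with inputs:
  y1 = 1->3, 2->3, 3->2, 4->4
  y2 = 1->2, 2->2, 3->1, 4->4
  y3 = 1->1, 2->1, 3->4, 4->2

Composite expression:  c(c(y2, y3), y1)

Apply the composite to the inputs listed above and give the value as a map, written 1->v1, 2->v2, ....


1->4, 2->4, 3->2, 4->2

c(y2, y3) = 1->2, 2->2, 3->4, 4->2
c(c(y2, y3), y1) = 1->4, 2->4, 3->2, 4->2


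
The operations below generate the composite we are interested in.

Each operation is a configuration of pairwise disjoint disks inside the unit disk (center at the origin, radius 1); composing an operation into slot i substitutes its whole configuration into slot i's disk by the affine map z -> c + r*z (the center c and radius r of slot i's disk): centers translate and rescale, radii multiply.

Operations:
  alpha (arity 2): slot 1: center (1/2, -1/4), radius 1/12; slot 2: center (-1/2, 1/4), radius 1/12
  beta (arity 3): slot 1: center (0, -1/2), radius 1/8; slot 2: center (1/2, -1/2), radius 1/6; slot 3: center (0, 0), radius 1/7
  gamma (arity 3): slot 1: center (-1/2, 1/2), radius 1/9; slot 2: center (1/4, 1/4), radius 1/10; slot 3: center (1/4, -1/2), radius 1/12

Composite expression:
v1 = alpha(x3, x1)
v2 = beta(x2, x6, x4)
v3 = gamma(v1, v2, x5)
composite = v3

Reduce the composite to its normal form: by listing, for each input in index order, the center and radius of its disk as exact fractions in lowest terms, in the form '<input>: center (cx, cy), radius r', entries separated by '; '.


Nesting under gamma composes maps z -> c + r*z down each x-path.
tracing x3 down its 2-map path: center (-4/9, 17/36), radius 1/108
tracing x1 down its 2-map path: center (-5/9, 19/36), radius 1/108
tracing x2 down its 2-map path: center (1/4, 1/5), radius 1/80
tracing x6 down its 2-map path: center (3/10, 1/5), radius 1/60
tracing x4 down its 2-map path: center (1/4, 1/4), radius 1/70
tracing x5 down its 1-map path: center (1/4, -1/2), radius 1/12

x1: center (-5/9, 19/36), radius 1/108; x2: center (1/4, 1/5), radius 1/80; x3: center (-4/9, 17/36), radius 1/108; x4: center (1/4, 1/4), radius 1/70; x5: center (1/4, -1/2), radius 1/12; x6: center (3/10, 1/5), radius 1/60


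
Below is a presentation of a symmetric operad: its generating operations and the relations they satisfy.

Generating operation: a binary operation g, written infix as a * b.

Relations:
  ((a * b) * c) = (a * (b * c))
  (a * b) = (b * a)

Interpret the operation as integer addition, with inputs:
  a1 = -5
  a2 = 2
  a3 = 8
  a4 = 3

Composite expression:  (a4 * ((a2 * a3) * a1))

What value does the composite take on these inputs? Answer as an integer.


8

(a2 * a3) = 10
((a2 * a3) * a1) = 5
(a4 * ((a2 * a3) * a1)) = 8


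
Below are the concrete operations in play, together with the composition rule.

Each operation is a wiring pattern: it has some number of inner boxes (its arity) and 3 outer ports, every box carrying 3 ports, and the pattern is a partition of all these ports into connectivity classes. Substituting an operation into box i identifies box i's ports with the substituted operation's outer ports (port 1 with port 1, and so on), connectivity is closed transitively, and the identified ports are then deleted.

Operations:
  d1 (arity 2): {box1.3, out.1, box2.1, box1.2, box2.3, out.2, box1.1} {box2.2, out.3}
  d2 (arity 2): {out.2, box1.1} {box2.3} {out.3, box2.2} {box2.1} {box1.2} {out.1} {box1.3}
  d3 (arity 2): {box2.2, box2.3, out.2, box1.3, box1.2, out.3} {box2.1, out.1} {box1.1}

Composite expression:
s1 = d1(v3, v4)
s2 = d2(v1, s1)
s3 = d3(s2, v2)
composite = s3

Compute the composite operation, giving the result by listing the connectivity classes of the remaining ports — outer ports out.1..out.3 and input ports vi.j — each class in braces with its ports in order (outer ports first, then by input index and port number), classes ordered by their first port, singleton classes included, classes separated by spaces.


Reachability decides: close wires over d3-identified ports.
d1 over (v3, v4) gives {out.1, out.2, v3.1, v3.2, v3.3, v4.1, v4.3} {out.3, v4.2}, out.j being that stage's outer ports
d2 over (v1, v3, v4) gives {out.1} {out.2, v1.1} {out.3, v3.1, v3.2, v3.3, v4.1, v4.3} {v1.2} {v1.3} {v4.2}, out.j being that stage's outer ports
d3 over (v1, v3, v4, v2) gives {out.1, v2.1} {out.2, out.3, v1.1, v2.2, v2.3, v3.1, v3.2, v3.3, v4.1, v4.3} {v1.2} {v1.3} {v4.2}, out.j being that stage's outer ports

{out.1, v2.1} {out.2, out.3, v1.1, v2.2, v2.3, v3.1, v3.2, v3.3, v4.1, v4.3} {v1.2} {v1.3} {v4.2}


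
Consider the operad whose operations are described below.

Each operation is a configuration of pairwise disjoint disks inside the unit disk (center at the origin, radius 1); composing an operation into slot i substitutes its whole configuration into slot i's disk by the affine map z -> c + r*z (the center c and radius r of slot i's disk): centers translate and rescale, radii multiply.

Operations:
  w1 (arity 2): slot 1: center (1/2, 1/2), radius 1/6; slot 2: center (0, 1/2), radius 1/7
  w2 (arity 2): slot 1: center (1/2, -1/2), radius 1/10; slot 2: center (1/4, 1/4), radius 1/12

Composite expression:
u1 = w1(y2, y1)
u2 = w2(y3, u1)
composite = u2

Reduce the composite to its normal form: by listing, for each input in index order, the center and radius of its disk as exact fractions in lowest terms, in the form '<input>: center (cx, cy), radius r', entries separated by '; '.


y1: center (1/4, 7/24), radius 1/84; y2: center (7/24, 7/24), radius 1/72; y3: center (1/2, -1/2), radius 1/10

Below w2, radii multiply path by path; the y-disk centers shift.
input y3: applying the 1 nested substitution gives center (1/2, -1/2), radius 1/10
input y2: applying the 2 nested substitutions gives center (7/24, 7/24), radius 1/72
input y1: applying the 2 nested substitutions gives center (1/4, 7/24), radius 1/84


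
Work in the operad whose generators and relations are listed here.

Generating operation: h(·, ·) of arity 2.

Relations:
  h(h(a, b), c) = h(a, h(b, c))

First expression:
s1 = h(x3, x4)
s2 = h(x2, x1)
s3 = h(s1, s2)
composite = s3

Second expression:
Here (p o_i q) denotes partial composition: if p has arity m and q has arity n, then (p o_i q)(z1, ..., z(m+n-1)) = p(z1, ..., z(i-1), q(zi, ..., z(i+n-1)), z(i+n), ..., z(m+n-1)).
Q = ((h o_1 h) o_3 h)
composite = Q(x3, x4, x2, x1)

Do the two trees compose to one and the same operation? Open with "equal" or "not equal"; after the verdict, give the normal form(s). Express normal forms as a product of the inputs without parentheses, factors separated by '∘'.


equal; both compose to x3 ∘ x4 ∘ x2 ∘ x1

Reducing the first expression gives x3 ∘ x4 ∘ x2 ∘ x1
Reducing the second expression gives x3 ∘ x4 ∘ x2 ∘ x1
The normal forms match — equal.


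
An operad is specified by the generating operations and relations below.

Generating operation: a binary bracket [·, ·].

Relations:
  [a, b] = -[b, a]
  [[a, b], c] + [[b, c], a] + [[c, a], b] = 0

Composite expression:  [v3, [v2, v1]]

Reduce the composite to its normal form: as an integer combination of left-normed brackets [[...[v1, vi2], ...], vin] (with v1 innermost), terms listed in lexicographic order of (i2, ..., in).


[[v1, v2], v3]


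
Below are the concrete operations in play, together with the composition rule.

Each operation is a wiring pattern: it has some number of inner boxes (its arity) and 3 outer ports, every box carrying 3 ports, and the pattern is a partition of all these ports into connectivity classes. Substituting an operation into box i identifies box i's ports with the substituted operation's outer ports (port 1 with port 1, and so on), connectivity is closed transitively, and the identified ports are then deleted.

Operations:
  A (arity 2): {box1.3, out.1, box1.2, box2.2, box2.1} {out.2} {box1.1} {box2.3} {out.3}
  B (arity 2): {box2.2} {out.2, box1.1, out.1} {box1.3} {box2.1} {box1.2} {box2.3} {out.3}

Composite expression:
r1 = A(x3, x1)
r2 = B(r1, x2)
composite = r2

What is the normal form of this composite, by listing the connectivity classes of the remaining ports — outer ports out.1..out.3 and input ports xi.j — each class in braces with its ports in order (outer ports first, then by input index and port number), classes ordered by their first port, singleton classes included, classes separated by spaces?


Treat the ports identified at B as solder joints: merge, then drop.
A over (x3, x1) gives {out.1, x1.1, x1.2, x3.2, x3.3} {out.2} {out.3} {x1.3} {x3.1}, out.j being that stage's outer ports
B over (x3, x1, x2) gives {out.1, out.2, x1.1, x1.2, x3.2, x3.3} {out.3} {x1.3} {x2.1} {x2.2} {x2.3} {x3.1}, out.j being that stage's outer ports

{out.1, out.2, x1.1, x1.2, x3.2, x3.3} {out.3} {x1.3} {x2.1} {x2.2} {x2.3} {x3.1}


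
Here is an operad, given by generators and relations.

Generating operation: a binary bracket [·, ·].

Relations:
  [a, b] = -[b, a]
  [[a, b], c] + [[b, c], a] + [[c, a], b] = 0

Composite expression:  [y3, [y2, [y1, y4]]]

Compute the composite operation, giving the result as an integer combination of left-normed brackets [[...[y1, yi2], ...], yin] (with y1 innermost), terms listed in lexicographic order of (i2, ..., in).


[[[y1, y4], y2], y3]

Skip Jacobi rewriting: expand, keep y1-initial words, read off terms.
Composite bracket: [y3, [y2, [y1, y4]]]
Under [a, b] = ab - ba we get 8 signed associative words (2^3 = 8).
Collect the words opening with y1:
  the word y1y4y2y3 carries sign +1 and contributes +[[[y1, y4], y2], y3]


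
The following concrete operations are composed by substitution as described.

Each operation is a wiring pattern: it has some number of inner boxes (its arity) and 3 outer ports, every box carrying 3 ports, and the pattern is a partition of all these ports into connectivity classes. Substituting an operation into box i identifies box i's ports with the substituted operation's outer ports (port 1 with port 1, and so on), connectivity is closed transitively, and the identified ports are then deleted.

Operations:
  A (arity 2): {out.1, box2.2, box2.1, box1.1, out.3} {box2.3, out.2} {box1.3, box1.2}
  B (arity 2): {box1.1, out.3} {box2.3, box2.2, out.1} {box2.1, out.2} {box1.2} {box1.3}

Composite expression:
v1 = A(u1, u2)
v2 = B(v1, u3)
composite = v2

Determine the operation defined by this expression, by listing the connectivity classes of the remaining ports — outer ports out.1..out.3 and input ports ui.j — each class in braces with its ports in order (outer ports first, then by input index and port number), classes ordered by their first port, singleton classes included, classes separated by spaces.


{out.1, u3.2, u3.3} {out.2, u3.1} {out.3, u1.1, u2.1, u2.2} {u1.2, u1.3} {u2.3}

After gluing at B, chains via deleted ports link the u-ports.
through A, on inputs (u1, u2): {out.1, out.3, u1.1, u2.1, u2.2} {out.2, u2.3} {u1.2, u1.3} (out.j = stage outer ports)
through B, on inputs (u1, u2, u3): {out.1, u3.2, u3.3} {out.2, u3.1} {out.3, u1.1, u2.1, u2.2} {u1.2, u1.3} {u2.3} (out.j = stage outer ports)


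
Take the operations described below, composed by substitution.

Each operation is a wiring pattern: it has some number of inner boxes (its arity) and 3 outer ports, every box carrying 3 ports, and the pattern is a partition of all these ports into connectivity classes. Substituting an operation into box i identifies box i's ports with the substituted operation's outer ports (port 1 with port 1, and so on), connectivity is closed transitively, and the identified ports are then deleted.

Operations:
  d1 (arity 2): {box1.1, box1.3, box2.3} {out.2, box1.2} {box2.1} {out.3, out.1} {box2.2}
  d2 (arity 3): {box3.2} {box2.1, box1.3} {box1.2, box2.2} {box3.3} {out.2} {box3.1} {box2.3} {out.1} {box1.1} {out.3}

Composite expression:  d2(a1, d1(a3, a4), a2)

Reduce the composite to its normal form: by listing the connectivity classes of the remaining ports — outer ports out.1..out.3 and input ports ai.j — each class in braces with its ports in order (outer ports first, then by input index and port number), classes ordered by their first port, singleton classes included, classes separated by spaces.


Two ports join when wires chain via d2-identified ports.
the subtree at d1 composes to {out.1, out.3} {out.2, a3.2} {a3.1, a3.3, a4.3} {a4.1} {a4.2} on (a3, a4); out.j = own outer ports
the subtree at d2 composes to {out.1} {out.2} {out.3} {a1.1} {a1.2, a3.2} {a1.3} {a2.1} {a2.2} {a2.3} {a3.1, a3.3, a4.3} {a4.1} {a4.2} on (a1, a3, a4, a2); out.j = own outer ports

{out.1} {out.2} {out.3} {a1.1} {a1.2, a3.2} {a1.3} {a2.1} {a2.2} {a2.3} {a3.1, a3.3, a4.3} {a4.1} {a4.2}


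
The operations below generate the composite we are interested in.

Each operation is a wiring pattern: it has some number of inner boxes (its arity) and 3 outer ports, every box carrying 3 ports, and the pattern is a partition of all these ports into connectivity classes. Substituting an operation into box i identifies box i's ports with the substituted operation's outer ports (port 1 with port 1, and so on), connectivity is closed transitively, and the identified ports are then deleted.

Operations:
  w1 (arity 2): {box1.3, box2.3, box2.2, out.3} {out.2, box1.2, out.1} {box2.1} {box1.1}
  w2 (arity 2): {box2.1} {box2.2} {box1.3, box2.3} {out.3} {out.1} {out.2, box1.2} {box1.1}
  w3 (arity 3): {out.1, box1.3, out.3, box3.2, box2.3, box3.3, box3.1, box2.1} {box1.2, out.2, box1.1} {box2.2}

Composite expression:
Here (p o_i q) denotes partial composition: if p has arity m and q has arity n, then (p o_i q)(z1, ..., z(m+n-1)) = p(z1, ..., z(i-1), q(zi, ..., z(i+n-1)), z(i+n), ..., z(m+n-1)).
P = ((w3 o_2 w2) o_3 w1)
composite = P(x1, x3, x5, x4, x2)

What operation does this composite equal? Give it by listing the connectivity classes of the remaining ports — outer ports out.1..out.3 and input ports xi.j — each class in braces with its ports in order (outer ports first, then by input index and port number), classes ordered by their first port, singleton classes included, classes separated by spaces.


{out.1, out.3, x1.3, x2.1, x2.2, x2.3} {out.2, x1.1, x1.2} {x3.1} {x3.2} {x3.3, x4.2, x4.3, x5.3} {x4.1} {x5.1} {x5.2}

Reachability decides: close wires over w3-identified ports.
the subtree at w1 composes to {out.1, out.2, x5.2} {out.3, x4.2, x4.3, x5.3} {x4.1} {x5.1} on (x5, x4); out.j = own outer ports
the subtree at w2 composes to {out.1} {out.2, x3.2} {out.3} {x3.1} {x3.3, x4.2, x4.3, x5.3} {x4.1} {x5.1} {x5.2} on (x3, x5, x4); out.j = own outer ports
the subtree at w3 composes to {out.1, out.3, x1.3, x2.1, x2.2, x2.3} {out.2, x1.1, x1.2} {x3.1} {x3.2} {x3.3, x4.2, x4.3, x5.3} {x4.1} {x5.1} {x5.2} on (x1, x3, x5, x4, x2); out.j = own outer ports


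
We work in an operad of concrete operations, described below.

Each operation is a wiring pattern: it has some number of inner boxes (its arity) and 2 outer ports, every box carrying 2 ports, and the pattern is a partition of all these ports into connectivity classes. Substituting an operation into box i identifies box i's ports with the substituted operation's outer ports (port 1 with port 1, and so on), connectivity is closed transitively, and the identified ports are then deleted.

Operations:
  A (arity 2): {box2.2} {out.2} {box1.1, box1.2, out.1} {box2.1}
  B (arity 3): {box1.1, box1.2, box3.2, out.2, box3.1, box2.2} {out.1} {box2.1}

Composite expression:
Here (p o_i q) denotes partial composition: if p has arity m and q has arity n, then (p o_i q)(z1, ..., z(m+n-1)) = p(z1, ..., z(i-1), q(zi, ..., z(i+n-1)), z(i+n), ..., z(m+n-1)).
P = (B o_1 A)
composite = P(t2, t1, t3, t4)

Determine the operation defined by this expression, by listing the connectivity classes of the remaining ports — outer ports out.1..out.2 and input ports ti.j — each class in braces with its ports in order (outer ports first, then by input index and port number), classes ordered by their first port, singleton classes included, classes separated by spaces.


{out.1} {out.2, t2.1, t2.2, t3.2, t4.1, t4.2} {t1.1} {t1.2} {t3.1}


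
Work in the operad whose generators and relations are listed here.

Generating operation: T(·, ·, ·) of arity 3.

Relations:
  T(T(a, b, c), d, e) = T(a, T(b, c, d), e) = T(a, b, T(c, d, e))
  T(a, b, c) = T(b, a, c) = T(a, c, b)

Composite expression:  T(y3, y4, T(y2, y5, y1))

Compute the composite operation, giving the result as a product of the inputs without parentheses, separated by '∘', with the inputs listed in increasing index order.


y1 ∘ y2 ∘ y3 ∘ y4 ∘ y5

Key point: T commutes, so take the y-inputs in any fixed order.
T(y2, y5, y1) linearizes to y2 ∘ y5 ∘ y1
T(y3, y4, T(y2, y5, y1)) linearizes to y3 ∘ y4 ∘ y2 ∘ y5 ∘ y1
sorting the factors by input index: y1 ∘ y2 ∘ y3 ∘ y4 ∘ y5


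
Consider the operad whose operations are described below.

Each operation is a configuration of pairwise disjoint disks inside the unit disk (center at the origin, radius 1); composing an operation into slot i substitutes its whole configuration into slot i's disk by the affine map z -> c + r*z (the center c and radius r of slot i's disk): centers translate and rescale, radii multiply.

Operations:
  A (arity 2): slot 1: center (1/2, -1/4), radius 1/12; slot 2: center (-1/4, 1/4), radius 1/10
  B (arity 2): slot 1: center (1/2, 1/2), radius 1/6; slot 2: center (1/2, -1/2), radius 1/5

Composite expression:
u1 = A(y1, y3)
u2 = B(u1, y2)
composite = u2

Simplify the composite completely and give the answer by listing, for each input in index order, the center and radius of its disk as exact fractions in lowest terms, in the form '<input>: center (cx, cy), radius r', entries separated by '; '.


y1: center (7/12, 11/24), radius 1/72; y2: center (1/2, -1/2), radius 1/5; y3: center (11/24, 13/24), radius 1/60


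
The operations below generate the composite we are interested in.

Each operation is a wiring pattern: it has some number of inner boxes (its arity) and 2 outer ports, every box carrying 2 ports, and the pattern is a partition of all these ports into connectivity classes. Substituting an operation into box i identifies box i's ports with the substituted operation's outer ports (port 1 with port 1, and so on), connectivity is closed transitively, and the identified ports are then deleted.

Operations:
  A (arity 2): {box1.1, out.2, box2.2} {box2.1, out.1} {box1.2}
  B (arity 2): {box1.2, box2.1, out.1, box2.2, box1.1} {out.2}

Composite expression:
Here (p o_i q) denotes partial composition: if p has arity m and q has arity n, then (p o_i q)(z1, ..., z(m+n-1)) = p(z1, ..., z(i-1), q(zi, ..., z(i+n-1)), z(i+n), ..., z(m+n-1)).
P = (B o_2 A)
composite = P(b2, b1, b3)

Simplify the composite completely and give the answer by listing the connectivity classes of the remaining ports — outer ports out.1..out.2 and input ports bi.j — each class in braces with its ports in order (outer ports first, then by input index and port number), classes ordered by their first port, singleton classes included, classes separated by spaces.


{out.1, b1.1, b2.1, b2.2, b3.1, b3.2} {out.2} {b1.2}

Two ports join when wires chain via B-identified ports.
stage A: inputs (b1, b3), connectivity {out.1, b3.1} {out.2, b1.1, b3.2} {b1.2}, out.j its boundary
stage B: inputs (b2, b1, b3), connectivity {out.1, b1.1, b2.1, b2.2, b3.1, b3.2} {out.2} {b1.2}, out.j its boundary


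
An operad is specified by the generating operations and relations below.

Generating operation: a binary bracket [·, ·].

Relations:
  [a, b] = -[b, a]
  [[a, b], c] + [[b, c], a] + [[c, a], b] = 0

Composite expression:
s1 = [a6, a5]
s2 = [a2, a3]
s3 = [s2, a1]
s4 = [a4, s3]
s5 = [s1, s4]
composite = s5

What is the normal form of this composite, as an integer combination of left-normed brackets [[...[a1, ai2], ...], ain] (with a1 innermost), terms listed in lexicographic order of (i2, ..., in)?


[[[[[a1, a2], a3], a4], a5], a6] - [[[[[a1, a2], a3], a4], a6], a5] - [[[[[a1, a3], a2], a4], a5], a6] + [[[[[a1, a3], a2], a4], a6], a5]


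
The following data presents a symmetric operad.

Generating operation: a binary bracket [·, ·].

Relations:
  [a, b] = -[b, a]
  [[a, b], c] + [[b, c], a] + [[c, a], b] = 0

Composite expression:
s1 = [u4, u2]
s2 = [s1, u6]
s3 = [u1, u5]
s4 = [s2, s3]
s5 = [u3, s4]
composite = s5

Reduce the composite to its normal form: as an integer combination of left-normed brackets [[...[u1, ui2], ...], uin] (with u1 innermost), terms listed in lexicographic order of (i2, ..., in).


-[[[[[u1, u5], u2], u4], u6], u3] + [[[[[u1, u5], u4], u2], u6], u3] + [[[[[u1, u5], u6], u2], u4], u3] - [[[[[u1, u5], u6], u4], u2], u3]


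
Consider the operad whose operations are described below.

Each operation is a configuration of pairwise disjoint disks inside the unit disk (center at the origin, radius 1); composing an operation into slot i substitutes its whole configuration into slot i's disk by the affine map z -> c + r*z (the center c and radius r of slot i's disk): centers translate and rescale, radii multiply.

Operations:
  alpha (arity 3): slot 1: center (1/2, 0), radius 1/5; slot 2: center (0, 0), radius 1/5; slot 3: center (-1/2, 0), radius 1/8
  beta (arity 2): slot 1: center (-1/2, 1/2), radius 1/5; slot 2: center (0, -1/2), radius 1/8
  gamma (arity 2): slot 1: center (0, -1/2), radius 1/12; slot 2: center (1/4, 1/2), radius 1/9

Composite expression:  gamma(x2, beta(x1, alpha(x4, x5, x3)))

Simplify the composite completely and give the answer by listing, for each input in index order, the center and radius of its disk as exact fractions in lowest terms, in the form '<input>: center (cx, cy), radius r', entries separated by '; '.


x1: center (7/36, 5/9), radius 1/45; x2: center (0, -1/2), radius 1/12; x3: center (35/144, 4/9), radius 1/576; x4: center (37/144, 4/9), radius 1/360; x5: center (1/4, 4/9), radius 1/360

Follow each x-input down from gamma: c' goes to c + r*c', radius to r*r'.
x2 passes through 1 substitution, ending at center (0, -1/2), radius 1/12
x1 passes through 2 substitutions, ending at center (7/36, 5/9), radius 1/45
x4 passes through 3 substitutions, ending at center (37/144, 4/9), radius 1/360
x5 passes through 3 substitutions, ending at center (1/4, 4/9), radius 1/360
x3 passes through 3 substitutions, ending at center (35/144, 4/9), radius 1/576


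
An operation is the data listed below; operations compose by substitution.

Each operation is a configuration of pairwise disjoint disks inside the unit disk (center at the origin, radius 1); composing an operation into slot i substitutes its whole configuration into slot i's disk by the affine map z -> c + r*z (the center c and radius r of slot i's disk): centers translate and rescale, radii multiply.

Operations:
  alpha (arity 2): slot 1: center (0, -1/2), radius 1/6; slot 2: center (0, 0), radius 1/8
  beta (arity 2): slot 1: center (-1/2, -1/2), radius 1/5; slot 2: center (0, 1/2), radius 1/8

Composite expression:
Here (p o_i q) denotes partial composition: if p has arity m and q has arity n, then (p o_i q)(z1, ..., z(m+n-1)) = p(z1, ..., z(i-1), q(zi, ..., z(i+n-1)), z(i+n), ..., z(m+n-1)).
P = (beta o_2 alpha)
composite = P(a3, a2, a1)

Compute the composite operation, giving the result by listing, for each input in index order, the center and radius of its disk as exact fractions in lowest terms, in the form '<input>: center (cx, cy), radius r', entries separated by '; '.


Each a-disk chains the slot maps above it in beta; radii multiply.
a3 passes through 1 substitution, ending at center (-1/2, -1/2), radius 1/5
a2 passes through 2 substitutions, ending at center (0, 7/16), radius 1/48
a1 passes through 2 substitutions, ending at center (0, 1/2), radius 1/64

a1: center (0, 1/2), radius 1/64; a2: center (0, 7/16), radius 1/48; a3: center (-1/2, -1/2), radius 1/5


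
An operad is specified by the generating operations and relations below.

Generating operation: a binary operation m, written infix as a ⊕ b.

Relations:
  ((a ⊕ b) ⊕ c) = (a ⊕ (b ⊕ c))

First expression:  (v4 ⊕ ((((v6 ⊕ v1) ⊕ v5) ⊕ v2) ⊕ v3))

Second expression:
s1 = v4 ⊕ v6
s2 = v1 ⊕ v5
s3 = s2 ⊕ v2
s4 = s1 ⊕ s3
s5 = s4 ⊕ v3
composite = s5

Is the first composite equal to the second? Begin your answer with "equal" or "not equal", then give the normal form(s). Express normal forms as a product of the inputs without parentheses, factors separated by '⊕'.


equal: each reduces to v4 ⊕ v6 ⊕ v1 ⊕ v5 ⊕ v2 ⊕ v3

Normal form of the first expression: v4 ⊕ v6 ⊕ v1 ⊕ v5 ⊕ v2 ⊕ v3
Normal form of the second expression: v4 ⊕ v6 ⊕ v1 ⊕ v5 ⊕ v2 ⊕ v3
One common form — equal.


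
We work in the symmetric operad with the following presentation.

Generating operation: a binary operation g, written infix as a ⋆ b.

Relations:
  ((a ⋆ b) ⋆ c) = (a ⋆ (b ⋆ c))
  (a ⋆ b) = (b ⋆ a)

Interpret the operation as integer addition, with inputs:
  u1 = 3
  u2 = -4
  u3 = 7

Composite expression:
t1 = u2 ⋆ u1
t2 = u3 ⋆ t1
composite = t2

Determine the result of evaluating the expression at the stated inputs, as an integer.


6

(u2 ⋆ u1) = -1
(u3 ⋆ (u2 ⋆ u1)) = 6


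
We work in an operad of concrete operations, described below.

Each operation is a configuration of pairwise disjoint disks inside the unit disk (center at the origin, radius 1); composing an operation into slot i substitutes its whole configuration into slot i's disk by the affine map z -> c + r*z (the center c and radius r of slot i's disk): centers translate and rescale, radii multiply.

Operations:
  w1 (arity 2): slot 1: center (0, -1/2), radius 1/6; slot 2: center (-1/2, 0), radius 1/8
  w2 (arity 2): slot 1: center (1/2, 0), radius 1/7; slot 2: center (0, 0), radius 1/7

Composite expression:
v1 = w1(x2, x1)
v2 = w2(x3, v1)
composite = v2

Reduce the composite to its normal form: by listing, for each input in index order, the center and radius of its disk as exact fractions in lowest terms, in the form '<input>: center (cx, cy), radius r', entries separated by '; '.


Nesting under w2 composes maps z -> c + r*z down each x-path.
input x3: composing its 1 substitution step yields center (1/2, 0), radius 1/7
input x2: composing its 2 substitution steps yields center (0, -1/14), radius 1/42
input x1: composing its 2 substitution steps yields center (-1/14, 0), radius 1/56

x1: center (-1/14, 0), radius 1/56; x2: center (0, -1/14), radius 1/42; x3: center (1/2, 0), radius 1/7
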